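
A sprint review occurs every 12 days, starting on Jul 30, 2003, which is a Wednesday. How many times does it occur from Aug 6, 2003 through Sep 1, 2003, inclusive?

2

Occurrences land 12·i days after Jul 30, 2003 for i = 0, 1, 2, …
Aug 6, 2003 is 7 days after the start; 7 ÷ 12 = 0 remainder 7; since the remainder is 7, round up to i = 1. First occurrence in the window: #2 on Aug 11, 2003 (1×12 = 12 days in).
Sep 1, 2003 is 33 days after the start; 33 ÷ 12 = 2 remainder 9. Last occurrence in the window: #3 on Aug 23, 2003.
Occurrences #2 through #3: 2 in total.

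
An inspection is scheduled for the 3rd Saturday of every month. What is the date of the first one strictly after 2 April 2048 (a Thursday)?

April 2048 starts on a Wednesday; its first Saturday is the 4th, so the 3rd Saturday is the 18th — 18 April 2048.
18 April 2048 is after 2 April 2048, so that is the next one.

18 April 2048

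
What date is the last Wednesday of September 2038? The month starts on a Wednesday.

2038-09-29

September 2038 begins on a Wednesday, so the first Wednesday is September 1.
September 2038 has 30 days. Adding weeks: 1, 8, 15, 22, 29 — the last one ≤ 30 is the 29th.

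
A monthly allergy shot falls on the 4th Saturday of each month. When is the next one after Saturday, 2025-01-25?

2025-02-22

January 2025 starts on a Wednesday; its first Saturday is the 4th, so the 4th Saturday is the 25th — 2025-01-25.
That is not after 2025-01-25, so look at February 2025.
February 2025 starts on a Saturday; its first Saturday is the 1st, so the 4th Saturday is the 22nd — 2025-02-22.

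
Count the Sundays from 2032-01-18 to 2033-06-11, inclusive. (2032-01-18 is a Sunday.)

2032-01-18 is a Sunday; the first Sunday on or after it is 2032-01-18.
From 2032-01-18 to 2033-06-11: 348 + 162 = 510 days (rest of 2032, to 2033-06-11 in 2033).
510 ÷ 7 = 72 full weeks with remainder 6, so 72 more Sundays after the first → 73.

73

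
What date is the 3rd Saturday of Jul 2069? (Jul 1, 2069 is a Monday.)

Jul 20, 2069

Jul 2069 begins on a Monday, so the first Saturday is Jul 6 (5 days later).
The 3rd Saturday is 2 weeks later: 6 + 14 = 20.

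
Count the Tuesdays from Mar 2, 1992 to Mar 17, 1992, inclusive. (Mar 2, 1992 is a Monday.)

3

Mar 2, 1992 is a Monday; the first Tuesday on or after it is Mar 3, 1992 (1 day later).
From Mar 3, 1992 to Mar 17, 1992 is 17 − 3 = 14 days.
14 ÷ 7 = 2 full weeks with remainder 0, so 2 more Tuesdays after the first → 3.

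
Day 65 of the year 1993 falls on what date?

March 6, 1993

January has 31 days (65 − 31 = 34 remain).
February has 28 days (34 − 28 = 6 remain).
6 into March → March 6.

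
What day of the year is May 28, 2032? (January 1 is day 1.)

149

Days in months before May: 31 + 29 + 31 + 30 = 121.
Plus 28 days into May → day 149.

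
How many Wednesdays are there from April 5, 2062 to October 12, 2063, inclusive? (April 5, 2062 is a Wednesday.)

April 5, 2062 is a Wednesday; the first Wednesday on or after it is April 5, 2062.
From April 5, 2062 to October 12, 2063: 270 + 285 = 555 days (rest of 2062, to October 12, 2063 in 2063).
555 ÷ 7 = 79 full weeks with remainder 2, so 79 more Wednesdays after the first → 80.

80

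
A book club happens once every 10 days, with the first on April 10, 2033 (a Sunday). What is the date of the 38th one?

April 15, 2034

The 38th occurrence is 37 intervals after the first: 37 × 10 = 370 days after April 10, 2033.
April has 30 days — 20 days to the end of April leaves 350.
May has 31 days (319 left).
June has 30 days (289 left).
July has 31 days (258 left).
August has 31 days (227 left).
September has 30 days (197 left).
October has 31 days (166 left).
November has 30 days (136 left).
December has 31 days (105 left).
January has 31 days (74 left).
February has 28 days (46 left).
March has 31 days (15 left).
15 days into April → April 15, 2034.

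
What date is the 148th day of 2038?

January has 31 days (148 − 31 = 117 remain).
February has 28 days (117 − 28 = 89 remain).
March has 31 days (89 − 31 = 58 remain).
April has 30 days (58 − 30 = 28 remain).
28 into May → May 28.

2038-05-28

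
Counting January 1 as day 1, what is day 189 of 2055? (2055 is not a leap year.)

2055-07-08

January has 31 days (189 − 31 = 158 remain).
February has 28 days (158 − 28 = 130 remain).
March has 31 days (130 − 31 = 99 remain).
April has 30 days (99 − 30 = 69 remain).
May has 31 days (69 − 31 = 38 remain).
June has 30 days (38 − 30 = 8 remain).
8 into July → July 8.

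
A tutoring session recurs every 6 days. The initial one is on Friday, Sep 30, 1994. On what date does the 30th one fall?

Mar 23, 1995

The 30th occurrence is 29 intervals after the first: 29 × 6 = 174 days after Sep 30, 1994.
Sep has 30 days — 0 days to the end of Sep leaves 174.
Oct has 31 days (143 left).
Nov has 30 days (113 left).
Dec has 31 days (82 left).
Jan has 31 days (51 left).
Feb has 28 days (23 left).
23 days into Mar → Mar 23, 1995.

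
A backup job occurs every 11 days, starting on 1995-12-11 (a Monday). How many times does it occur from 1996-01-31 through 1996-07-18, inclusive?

16

Occurrences land 11·i days after 1995-12-11 for i = 0, 1, 2, …
1996-01-31 is 51 days after the start; 51 ÷ 11 = 4 remainder 7; since the remainder is 7, round up to i = 5. First occurrence in the window: #6 on 1996-02-04 (5×11 = 55 days in).
1996-07-18 is 220 days after the start; 220 ÷ 11 = 20 remainder 0. Last occurrence in the window: #21 on 1996-07-18.
Occurrences #6 through #21: 16 in total.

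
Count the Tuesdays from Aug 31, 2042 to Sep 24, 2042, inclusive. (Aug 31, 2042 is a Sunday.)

Aug 31, 2042 is a Sunday; the first Tuesday on or after it is Sep 2, 2042 (2 days later).
From Sep 2, 2042 to Sep 24, 2042 is 24 − 2 = 22 days.
22 ÷ 7 = 3 full weeks with remainder 1, so 3 more Tuesdays after the first → 4.

4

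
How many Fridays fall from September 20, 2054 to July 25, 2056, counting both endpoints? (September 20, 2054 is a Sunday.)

96

September 20, 2054 is a Sunday; the first Friday on or after it is September 25, 2054 (5 days later).
From September 25, 2054 to July 25, 2056: 97 + 365 + 207 = 669 days (rest of 2054, 2055, to July 25, 2056 in 2056).
669 ÷ 7 = 95 full weeks with remainder 4, so 95 more Fridays after the first → 96.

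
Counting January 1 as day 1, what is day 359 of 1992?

1992-12-24

January has 31 days (359 − 31 = 328 remain).
February has 29 days (328 − 29 = 299 remain).
March has 31 days (299 − 31 = 268 remain).
April has 30 days (268 − 30 = 238 remain).
May has 31 days (238 − 31 = 207 remain).
June has 30 days (207 − 30 = 177 remain).
July has 31 days (177 − 31 = 146 remain).
August has 31 days (146 − 31 = 115 remain).
September has 30 days (115 − 30 = 85 remain).
October has 31 days (85 − 31 = 54 remain).
November has 30 days (54 − 30 = 24 remain).
24 into December → December 24.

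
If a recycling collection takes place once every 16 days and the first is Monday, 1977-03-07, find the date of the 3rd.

1977-04-08

The 3rd occurrence is 2 intervals after the first: 2 × 16 = 32 days after 1977-03-07.
March has 31 days — 24 days to the end of March leaves 8.
8 days into April → 1977-04-08.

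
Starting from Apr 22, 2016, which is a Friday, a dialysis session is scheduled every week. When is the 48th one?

The 48th occurrence is 47 intervals after the first: 47 × 7 = 329 days after Apr 22, 2016.
Apr has 30 days — 8 days to the end of Apr leaves 321.
May has 31 days (290 left).
Jun has 30 days (260 left).
Jul has 31 days (229 left).
Aug has 31 days (198 left).
Sep has 30 days (168 left).
Oct has 31 days (137 left).
Nov has 30 days (107 left).
Dec has 31 days (76 left).
Jan has 31 days (45 left).
Feb has 28 days (17 left).
17 days into Mar → Mar 17, 2017.

Mar 17, 2017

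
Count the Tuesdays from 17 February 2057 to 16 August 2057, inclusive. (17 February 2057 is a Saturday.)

17 February 2057 is a Saturday; the first Tuesday on or after it is 20 February 2057 (3 days later).
From 20 February 2057 to 16 August 2057: 8 + 31 + 30 + 31 + 30 + 31 + 16 = 177 days (rest of February, March, April, May, June, July, August).
177 ÷ 7 = 25 full weeks with remainder 2, so 25 more Tuesdays after the first → 26.

26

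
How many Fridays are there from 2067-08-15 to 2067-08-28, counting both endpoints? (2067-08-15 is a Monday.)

2

2067-08-15 is a Monday; the first Friday on or after it is 2067-08-19 (4 days later).
From 2067-08-19 to 2067-08-28 is 28 − 19 = 9 days.
9 ÷ 7 = 1 full weeks with remainder 2, so 1 more Fridays after the first → 2.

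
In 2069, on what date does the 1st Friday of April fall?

April 5, 2069

April 2069 begins on a Monday, so the first Friday is April 5 (4 days later).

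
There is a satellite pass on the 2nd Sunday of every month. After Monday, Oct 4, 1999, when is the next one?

Oct 1999 starts on a Friday; its first Sunday is the 3rd, so the 2nd Sunday is the 10th — Oct 10, 1999.
Oct 10, 1999 is after Oct 4, 1999, so that is the next one.

Oct 10, 1999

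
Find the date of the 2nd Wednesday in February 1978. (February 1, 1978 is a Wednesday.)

February 1978 begins on a Wednesday, so the first Wednesday is February 1.
The 2nd Wednesday is 1 weeks later: 1 + 7 = 8.

February 8, 1978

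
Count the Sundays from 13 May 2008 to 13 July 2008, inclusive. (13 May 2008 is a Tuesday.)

13 May 2008 is a Tuesday; the first Sunday on or after it is 18 May 2008 (5 days later).
From 18 May 2008 to 13 July 2008: 13 + 30 + 13 = 56 days (rest of May, June, July).
56 ÷ 7 = 8 full weeks with remainder 0, so 8 more Sundays after the first → 9.

9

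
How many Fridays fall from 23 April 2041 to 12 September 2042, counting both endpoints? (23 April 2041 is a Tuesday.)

73

23 April 2041 is a Tuesday; the first Friday on or after it is 26 April 2041 (3 days later).
From 26 April 2041 to 12 September 2042: 249 + 255 = 504 days (rest of 2041, to 12 September 2042 in 2042).
504 ÷ 7 = 72 full weeks with remainder 0, so 72 more Fridays after the first → 73.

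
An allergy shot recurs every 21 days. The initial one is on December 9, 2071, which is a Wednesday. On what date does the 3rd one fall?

The 3rd occurrence is 2 intervals after the first: 2 × 21 = 42 days after December 9, 2071.
December has 31 days — 22 days to the end of December leaves 20.
20 days into January → January 20, 2072.

January 20, 2072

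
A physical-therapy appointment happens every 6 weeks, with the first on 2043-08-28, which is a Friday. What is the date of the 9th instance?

2044-07-29

The 9th occurrence is 8 intervals after the first: 8 × 42 = 336 days after 2043-08-28.
August has 31 days — 3 days to the end of August leaves 333.
September has 30 days (303 left).
October has 31 days (272 left).
November has 30 days (242 left).
December has 31 days (211 left).
January has 31 days (180 left).
February has 29 days (151 left).
March has 31 days (120 left).
April has 30 days (90 left).
May has 31 days (59 left).
June has 30 days (29 left).
29 days into July → 2044-07-29.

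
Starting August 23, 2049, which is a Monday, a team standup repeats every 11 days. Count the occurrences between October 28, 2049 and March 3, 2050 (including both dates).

12

Occurrences land 11·i days after August 23, 2049 for i = 0, 1, 2, …
October 28, 2049 is 66 days after the start; 66 ÷ 11 = 6 remainder 0. First occurrence in the window: #7 on October 28, 2049 (6×11 = 66 days in).
March 3, 2050 is 192 days after the start; 192 ÷ 11 = 17 remainder 5. Last occurrence in the window: #18 on February 26, 2050.
Occurrences #7 through #18: 12 in total.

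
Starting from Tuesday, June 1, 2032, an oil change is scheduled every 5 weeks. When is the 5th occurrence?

The 5th occurrence is 4 intervals after the first: 4 × 35 = 140 days after June 1, 2032.
June has 30 days — 29 days to the end of June leaves 111.
July has 31 days (80 left).
August has 31 days (49 left).
September has 30 days (19 left).
19 days into October → October 19, 2032.

October 19, 2032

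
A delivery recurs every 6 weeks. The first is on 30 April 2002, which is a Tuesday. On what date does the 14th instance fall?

28 October 2003

The 14th occurrence is 13 intervals after the first: 13 × 42 = 546 days after 30 April 2002.
April has 30 days — 0 days to the end of April leaves 546.
From end of April to end of 2002 is 245 days (301 left).
January has 31 days (270 left).
February has 28 days (242 left).
March has 31 days (211 left).
April has 30 days (181 left).
May has 31 days (150 left).
June has 30 days (120 left).
July has 31 days (89 left).
August has 31 days (58 left).
September has 30 days (28 left).
28 days into October → 28 October 2003.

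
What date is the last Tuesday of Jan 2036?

Jan 29, 2036

Jan 2036 begins on a Tuesday, so the first Tuesday is Jan 1.
Jan 2036 has 31 days. Adding weeks: 1, 8, 15, 22, 29 — the last one ≤ 31 is the 29th.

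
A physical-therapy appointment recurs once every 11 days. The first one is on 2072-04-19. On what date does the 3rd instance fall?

2072-05-11

The 3rd occurrence is 2 intervals after the first: 2 × 11 = 22 days after 2072-04-19.
April has 30 days — 11 days to the end of April leaves 11.
11 days into May → 2072-05-11.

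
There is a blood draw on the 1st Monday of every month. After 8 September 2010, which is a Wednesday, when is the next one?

4 October 2010

September 2010 starts on a Wednesday, so its 1st Monday is 6 September 2010 (5 days in).
That is not after 8 September 2010, so look at October 2010.
October 2010 starts on a Friday, so its 1st Monday is 4 October 2010 (3 days in).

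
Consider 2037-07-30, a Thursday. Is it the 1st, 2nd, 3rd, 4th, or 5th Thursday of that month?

Day 30 falls in week ⌈30/7⌉ of the month.
Days 1–7 hold the 1st Thursday, 8–14 the 2nd, 15–21 the 3rd, 22–28 the 4th, 29–31 the 5th.
30 is in the range for the 5th.

5th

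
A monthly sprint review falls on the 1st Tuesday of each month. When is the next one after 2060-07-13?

July 2060 starts on a Thursday, so its 1st Tuesday is 2060-07-06 (5 days in).
That is not after 2060-07-13, so look at August 2060.
August 2060 starts on a Sunday, so its 1st Tuesday is 2060-08-03 (2 days in).

2060-08-03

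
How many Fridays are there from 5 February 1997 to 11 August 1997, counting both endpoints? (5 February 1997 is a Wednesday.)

5 February 1997 is a Wednesday; the first Friday on or after it is 7 February 1997 (2 days later).
From 7 February 1997 to 11 August 1997: 21 + 31 + 30 + 31 + 30 + 31 + 11 = 185 days (rest of February, March, April, May, June, July, August).
185 ÷ 7 = 26 full weeks with remainder 3, so 26 more Fridays after the first → 27.

27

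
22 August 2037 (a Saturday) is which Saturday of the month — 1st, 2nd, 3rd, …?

Day 22 falls in week ⌈22/7⌉ of the month.
Days 1–7 hold the 1st Saturday, 8–14 the 2nd, 15–21 the 3rd, 22–28 the 4th, 29–31 the 5th.
22 is in the range for the 4th.

4th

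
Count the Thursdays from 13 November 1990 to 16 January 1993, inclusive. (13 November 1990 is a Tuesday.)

114

13 November 1990 is a Tuesday; the first Thursday on or after it is 15 November 1990 (2 days later).
From 15 November 1990 to 16 January 1993: 46 + 365 + 366 + 16 = 793 days (rest of 1990, 1991, 1992, to 16 January 1993 in 1993).
793 ÷ 7 = 113 full weeks with remainder 2, so 113 more Thursdays after the first → 114.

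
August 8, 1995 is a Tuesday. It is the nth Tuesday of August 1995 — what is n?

Day 8 falls in week ⌈8/7⌉ of the month.
Days 1–7 hold the 1st Tuesday, 8–14 the 2nd, 15–21 the 3rd, 22–28 the 4th, 29–31 the 5th.
8 is in the range for the 2nd.

2nd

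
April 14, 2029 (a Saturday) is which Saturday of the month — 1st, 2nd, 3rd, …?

2nd

Day 14 falls in week ⌈14/7⌉ of the month.
Days 1–7 hold the 1st Saturday, 8–14 the 2nd, 15–21 the 3rd, 22–28 the 4th, 29–31 the 5th.
14 is in the range for the 2nd.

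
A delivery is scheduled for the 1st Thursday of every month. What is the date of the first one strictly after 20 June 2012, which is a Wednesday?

June 2012 starts on a Friday, so its 1st Thursday is 7 June 2012 (6 days in).
That is not after 20 June 2012, so look at July 2012.
July 2012 starts on a Sunday, so its 1st Thursday is 5 July 2012 (4 days in).

5 July 2012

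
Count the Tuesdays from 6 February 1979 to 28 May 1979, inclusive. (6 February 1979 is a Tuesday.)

6 February 1979 is a Tuesday; the first Tuesday on or after it is 6 February 1979.
From 6 February 1979 to 28 May 1979: 22 + 31 + 30 + 28 = 111 days (rest of February, March, April, May).
111 ÷ 7 = 15 full weeks with remainder 6, so 15 more Tuesdays after the first → 16.

16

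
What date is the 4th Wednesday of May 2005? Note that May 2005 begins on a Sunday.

May 2005 begins on a Sunday, so the first Wednesday is May 4 (3 days later).
The 4th Wednesday is 3 weeks later: 4 + 21 = 25.

May 25, 2005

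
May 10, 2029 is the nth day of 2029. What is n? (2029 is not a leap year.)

Days in months before May: 31 + 28 + 31 + 30 = 120.
Plus 10 days into May → day 130.

130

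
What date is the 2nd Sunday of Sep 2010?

Sep 12, 2010

The first Sunday of Sep 2010 is Sep 5.
The 2nd Sunday is 1 weeks later: 5 + 7 = 12.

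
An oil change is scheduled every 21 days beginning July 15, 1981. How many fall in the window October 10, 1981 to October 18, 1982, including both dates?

Occurrences land 21·i days after July 15, 1981 for i = 0, 1, 2, …
October 10, 1981 is 87 days after the start; 87 ÷ 21 = 4 remainder 3; since the remainder is 3, round up to i = 5. First occurrence in the window: #6 on October 28, 1981 (5×21 = 105 days in).
October 18, 1982 is 460 days after the start; 460 ÷ 21 = 21 remainder 19. Last occurrence in the window: #22 on September 29, 1982.
Occurrences #6 through #22: 17 in total.

17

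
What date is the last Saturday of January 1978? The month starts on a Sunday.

January 1978 begins on a Sunday, so the first Saturday is January 7 (6 days later).
January 1978 has 31 days. Adding weeks: 7, 14, 21, 28 — the last one ≤ 31 is the 28th.

1978-01-28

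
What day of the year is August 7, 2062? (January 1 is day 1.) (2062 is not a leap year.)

219

Days in months before August: 31 + 28 + 31 + 30 + 31 + 30 + 31 = 212.
Plus 7 days into August → day 219.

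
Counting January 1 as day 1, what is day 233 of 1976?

1976-08-20

January has 31 days (233 − 31 = 202 remain).
February has 29 days (202 − 29 = 173 remain).
March has 31 days (173 − 31 = 142 remain).
April has 30 days (142 − 30 = 112 remain).
May has 31 days (112 − 31 = 81 remain).
June has 30 days (81 − 30 = 51 remain).
July has 31 days (51 − 31 = 20 remain).
20 into August → August 20.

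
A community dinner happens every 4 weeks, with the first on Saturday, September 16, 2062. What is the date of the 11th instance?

June 23, 2063

The 11th occurrence is 10 intervals after the first: 10 × 28 = 280 days after September 16, 2062.
September has 30 days — 14 days to the end of September leaves 266.
October has 31 days (235 left).
November has 30 days (205 left).
December has 31 days (174 left).
January has 31 days (143 left).
February has 28 days (115 left).
March has 31 days (84 left).
April has 30 days (54 left).
May has 31 days (23 left).
23 days into June → June 23, 2063.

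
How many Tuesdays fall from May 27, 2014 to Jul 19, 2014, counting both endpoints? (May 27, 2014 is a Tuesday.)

May 27, 2014 is a Tuesday; the first Tuesday on or after it is May 27, 2014.
From May 27, 2014 to Jul 19, 2014: 4 + 30 + 19 = 53 days (rest of May, Jun, Jul).
53 ÷ 7 = 7 full weeks with remainder 4, so 7 more Tuesdays after the first → 8.

8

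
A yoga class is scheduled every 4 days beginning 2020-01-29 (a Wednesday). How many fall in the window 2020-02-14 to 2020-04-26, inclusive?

19

Occurrences land 4·i days after 2020-01-29 for i = 0, 1, 2, …
2020-02-14 is 16 days after the start; 16 ÷ 4 = 4 remainder 0. First occurrence in the window: #5 on 2020-02-14 (4×4 = 16 days in).
2020-04-26 is 88 days after the start; 88 ÷ 4 = 22 remainder 0. Last occurrence in the window: #23 on 2020-04-26.
Occurrences #5 through #23: 19 in total.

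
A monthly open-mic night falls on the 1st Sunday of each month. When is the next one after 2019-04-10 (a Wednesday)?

April 2019 starts on a Monday, so its 1st Sunday is 2019-04-07 (6 days in).
That is not after 2019-04-10, so look at May 2019.
May 2019 starts on a Wednesday, so its 1st Sunday is 2019-05-05 (4 days in).

2019-05-05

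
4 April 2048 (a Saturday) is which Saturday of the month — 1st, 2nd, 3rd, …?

1st

Day 4 falls in week ⌈4/7⌉ of the month.
Days 1–7 hold the 1st Saturday, 8–14 the 2nd, 15–21 the 3rd, 22–28 the 4th, 29–31 the 5th.
4 is in the range for the 1st.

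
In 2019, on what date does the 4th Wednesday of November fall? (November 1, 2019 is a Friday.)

November 2019 begins on a Friday, so the first Wednesday is November 6 (5 days later).
The 4th Wednesday is 3 weeks later: 6 + 21 = 27.

27 November 2019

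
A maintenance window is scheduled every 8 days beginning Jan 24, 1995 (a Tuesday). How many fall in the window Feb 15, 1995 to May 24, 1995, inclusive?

Occurrences land 8·i days after Jan 24, 1995 for i = 0, 1, 2, …
Feb 15, 1995 is 22 days after the start; 22 ÷ 8 = 2 remainder 6; since the remainder is 6, round up to i = 3. First occurrence in the window: #4 on Feb 17, 1995 (3×8 = 24 days in).
May 24, 1995 is 120 days after the start; 120 ÷ 8 = 15 remainder 0. Last occurrence in the window: #16 on May 24, 1995.
Occurrences #4 through #16: 13 in total.

13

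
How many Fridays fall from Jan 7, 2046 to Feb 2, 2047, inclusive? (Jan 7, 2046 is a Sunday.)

Jan 7, 2046 is a Sunday; the first Friday on or after it is Jan 12, 2046 (5 days later).
From Jan 12, 2046 to Feb 2, 2047: 353 + 33 = 386 days (rest of 2046, to Feb 2, 2047 in 2047).
386 ÷ 7 = 55 full weeks with remainder 1, so 55 more Fridays after the first → 56.

56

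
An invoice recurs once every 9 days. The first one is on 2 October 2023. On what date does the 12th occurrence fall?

The 12th occurrence is 11 intervals after the first: 11 × 9 = 99 days after 2 October 2023.
October has 31 days — 29 days to the end of October leaves 70.
November has 30 days (40 left).
December has 31 days (9 left).
9 days into January → 9 January 2024.

9 January 2024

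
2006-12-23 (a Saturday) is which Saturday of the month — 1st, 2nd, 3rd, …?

Day 23 falls in week ⌈23/7⌉ of the month.
Days 1–7 hold the 1st Saturday, 8–14 the 2nd, 15–21 the 3rd, 22–28 the 4th, 29–31 the 5th.
23 is in the range for the 4th.

4th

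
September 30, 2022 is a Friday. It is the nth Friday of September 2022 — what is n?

5th

Day 30 falls in week ⌈30/7⌉ of the month.
Days 1–7 hold the 1st Friday, 8–14 the 2nd, 15–21 the 3rd, 22–28 the 4th, 29–31 the 5th.
30 is in the range for the 5th.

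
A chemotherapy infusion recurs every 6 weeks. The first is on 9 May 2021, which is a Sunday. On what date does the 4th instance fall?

12 September 2021

The 4th occurrence is 3 intervals after the first: 3 × 42 = 126 days after 9 May 2021.
May has 31 days — 22 days to the end of May leaves 104.
June has 30 days (74 left).
July has 31 days (43 left).
August has 31 days (12 left).
12 days into September → 12 September 2021.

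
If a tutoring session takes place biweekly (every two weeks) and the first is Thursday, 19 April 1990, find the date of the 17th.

The 17th occurrence is 16 intervals after the first: 16 × 14 = 224 days after 19 April 1990.
April has 30 days — 11 days to the end of April leaves 213.
May has 31 days (182 left).
June has 30 days (152 left).
July has 31 days (121 left).
August has 31 days (90 left).
September has 30 days (60 left).
October has 31 days (29 left).
29 days into November → 29 November 1990.

29 November 1990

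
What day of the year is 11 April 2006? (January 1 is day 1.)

101

Days in months before April: 31 + 28 + 31 = 90.
Plus 11 days into April → day 101.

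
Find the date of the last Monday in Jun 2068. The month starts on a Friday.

Jun 2068 begins on a Friday, so the first Monday is Jun 4 (3 days later).
Jun 2068 has 30 days. Adding weeks: 4, 11, 18, 25 — the last one ≤ 30 is the 25th.

Jun 25, 2068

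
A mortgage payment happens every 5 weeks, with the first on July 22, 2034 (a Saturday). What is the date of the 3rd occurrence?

The 3rd occurrence is 2 intervals after the first: 2 × 35 = 70 days after July 22, 2034.
July has 31 days — 9 days to the end of July leaves 61.
August has 31 days (30 left).
30 days into September → September 30, 2034.

September 30, 2034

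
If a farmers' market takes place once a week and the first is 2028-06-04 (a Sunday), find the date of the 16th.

2028-09-17

The 16th occurrence is 15 intervals after the first: 15 × 7 = 105 days after 2028-06-04.
June has 30 days — 26 days to the end of June leaves 79.
July has 31 days (48 left).
August has 31 days (17 left).
17 days into September → 2028-09-17.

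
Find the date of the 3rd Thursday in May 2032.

May 20, 2032

May 2032 begins on a Saturday, so the first Thursday is May 6 (5 days later).
The 3rd Thursday is 2 weeks later: 6 + 14 = 20.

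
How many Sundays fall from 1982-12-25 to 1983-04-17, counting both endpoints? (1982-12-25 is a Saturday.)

1982-12-25 is a Saturday; the first Sunday on or after it is 1982-12-26 (1 day later).
From 1982-12-26 to 1983-04-17: 5 + 31 + 28 + 31 + 17 = 112 days (rest of December, January, February, March, April).
112 ÷ 7 = 16 full weeks with remainder 0, so 16 more Sundays after the first → 17.

17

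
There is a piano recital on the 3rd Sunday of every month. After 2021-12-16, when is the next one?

2021-12-19

December 2021 starts on a Wednesday; its first Sunday is the 5th, so the 3rd Sunday is the 19th — 2021-12-19.
2021-12-19 is after 2021-12-16, so that is the next one.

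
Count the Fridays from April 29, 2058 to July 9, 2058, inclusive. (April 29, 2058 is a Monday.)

10

April 29, 2058 is a Monday; the first Friday on or after it is May 3, 2058 (4 days later).
From May 3, 2058 to July 9, 2058: 28 + 30 + 9 = 67 days (rest of May, June, July).
67 ÷ 7 = 9 full weeks with remainder 4, so 9 more Fridays after the first → 10.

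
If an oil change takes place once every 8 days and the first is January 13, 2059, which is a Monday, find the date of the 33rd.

The 33rd occurrence is 32 intervals after the first: 32 × 8 = 256 days after January 13, 2059.
January has 31 days — 18 days to the end of January leaves 238.
February has 28 days (210 left).
March has 31 days (179 left).
April has 30 days (149 left).
May has 31 days (118 left).
June has 30 days (88 left).
July has 31 days (57 left).
August has 31 days (26 left).
26 days into September → September 26, 2059.

September 26, 2059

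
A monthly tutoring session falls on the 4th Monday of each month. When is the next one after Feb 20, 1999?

Feb 22, 1999

Feb 1999 starts on a Monday; its first Monday is the 1st, so the 4th Monday is the 22nd — Feb 22, 1999.
Feb 22, 1999 is after Feb 20, 1999, so that is the next one.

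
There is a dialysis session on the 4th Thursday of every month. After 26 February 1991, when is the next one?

28 February 1991

February 1991 starts on a Friday; its first Thursday is the 7th, so the 4th Thursday is the 28th — 28 February 1991.
28 February 1991 is after 26 February 1991, so that is the next one.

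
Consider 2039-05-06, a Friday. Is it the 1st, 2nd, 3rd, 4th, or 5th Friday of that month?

Day 6 falls in week ⌈6/7⌉ of the month.
Days 1–7 hold the 1st Friday, 8–14 the 2nd, 15–21 the 3rd, 22–28 the 4th, 29–31 the 5th.
6 is in the range for the 1st.

1st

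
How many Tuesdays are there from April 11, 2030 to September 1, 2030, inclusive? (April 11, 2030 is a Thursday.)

20

April 11, 2030 is a Thursday; the first Tuesday on or after it is April 16, 2030 (5 days later).
From April 16, 2030 to September 1, 2030: 14 + 31 + 30 + 31 + 31 + 1 = 138 days (rest of April, May, June, July, August, September).
138 ÷ 7 = 19 full weeks with remainder 5, so 19 more Tuesdays after the first → 20.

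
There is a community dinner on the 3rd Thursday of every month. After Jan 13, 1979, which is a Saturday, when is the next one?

Jan 18, 1979

Jan 1979 starts on a Monday; its first Thursday is the 4th, so the 3rd Thursday is the 18th — Jan 18, 1979.
Jan 18, 1979 is after Jan 13, 1979, so that is the next one.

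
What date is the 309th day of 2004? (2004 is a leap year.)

Jan has 31 days (309 − 31 = 278 remain).
Feb has 29 days (278 − 29 = 249 remain).
Mar has 31 days (249 − 31 = 218 remain).
Apr has 30 days (218 − 30 = 188 remain).
May has 31 days (188 − 31 = 157 remain).
Jun has 30 days (157 − 30 = 127 remain).
Jul has 31 days (127 − 31 = 96 remain).
Aug has 31 days (96 − 31 = 65 remain).
Sep has 30 days (65 − 30 = 35 remain).
Oct has 31 days (35 − 31 = 4 remain).
4 into Nov → Nov 4.

Nov 4, 2004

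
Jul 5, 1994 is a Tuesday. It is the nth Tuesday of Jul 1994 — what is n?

Day 5 falls in week ⌈5/7⌉ of the month.
Days 1–7 hold the 1st Tuesday, 8–14 the 2nd, 15–21 the 3rd, 22–28 the 4th, 29–31 the 5th.
5 is in the range for the 1st.

1st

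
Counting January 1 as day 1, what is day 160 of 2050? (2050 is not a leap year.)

January has 31 days (160 − 31 = 129 remain).
February has 28 days (129 − 28 = 101 remain).
March has 31 days (101 − 31 = 70 remain).
April has 30 days (70 − 30 = 40 remain).
May has 31 days (40 − 31 = 9 remain).
9 into June → June 9.

June 9, 2050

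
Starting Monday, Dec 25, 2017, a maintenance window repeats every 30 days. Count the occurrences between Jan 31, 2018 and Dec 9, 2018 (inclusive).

Occurrences land 30·i days after Dec 25, 2017 for i = 0, 1, 2, …
Jan 31, 2018 is 37 days after the start; 37 ÷ 30 = 1 remainder 7; since the remainder is 7, round up to i = 2. First occurrence in the window: #3 on Feb 23, 2018 (2×30 = 60 days in).
Dec 9, 2018 is 349 days after the start; 349 ÷ 30 = 11 remainder 19. Last occurrence in the window: #12 on Nov 20, 2018.
Occurrences #3 through #12: 10 in total.

10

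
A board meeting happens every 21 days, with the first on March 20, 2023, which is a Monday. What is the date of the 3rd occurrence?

The 3rd occurrence is 2 intervals after the first: 2 × 21 = 42 days after March 20, 2023.
March has 31 days — 11 days to the end of March leaves 31.
April has 30 days (1 left).
1 day into May → May 1, 2023.

May 1, 2023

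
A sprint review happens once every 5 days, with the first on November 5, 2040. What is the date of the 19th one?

The 19th occurrence is 18 intervals after the first: 18 × 5 = 90 days after November 5, 2040.
November has 30 days — 25 days to the end of November leaves 65.
December has 31 days (34 left).
January has 31 days (3 left).
3 days into February → February 3, 2041.

February 3, 2041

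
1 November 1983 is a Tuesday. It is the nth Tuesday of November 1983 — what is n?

1st

Day 1 falls in week ⌈1/7⌉ of the month.
Days 1–7 hold the 1st Tuesday, 8–14 the 2nd, 15–21 the 3rd, 22–28 the 4th, 29–31 the 5th.
1 is in the range for the 1st.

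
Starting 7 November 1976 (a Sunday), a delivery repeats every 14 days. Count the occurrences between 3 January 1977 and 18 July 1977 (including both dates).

Occurrences land 14·i days after 7 November 1976 for i = 0, 1, 2, …
3 January 1977 is 57 days after the start; 57 ÷ 14 = 4 remainder 1; since the remainder is 1, round up to i = 5. First occurrence in the window: #6 on 16 January 1977 (5×14 = 70 days in).
18 July 1977 is 253 days after the start; 253 ÷ 14 = 18 remainder 1. Last occurrence in the window: #19 on 17 July 1977.
Occurrences #6 through #19: 14 in total.

14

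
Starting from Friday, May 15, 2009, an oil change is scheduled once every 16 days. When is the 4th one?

The 4th occurrence is 3 intervals after the first: 3 × 16 = 48 days after May 15, 2009.
May has 31 days — 16 days to the end of May leaves 32.
June has 30 days (2 left).
2 days into July → July 2, 2009.

July 2, 2009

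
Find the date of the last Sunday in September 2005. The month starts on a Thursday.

September 2005 begins on a Thursday, so the first Sunday is September 4 (3 days later).
September 2005 has 30 days. Adding weeks: 4, 11, 18, 25 — the last one ≤ 30 is the 25th.

25 September 2005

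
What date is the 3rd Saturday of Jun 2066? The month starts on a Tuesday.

Jun 2066 begins on a Tuesday, so the first Saturday is Jun 5 (4 days later).
The 3rd Saturday is 2 weeks later: 5 + 14 = 19.

Jun 19, 2066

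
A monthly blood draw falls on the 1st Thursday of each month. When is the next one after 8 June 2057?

June 2057 starts on a Friday, so its 1st Thursday is 7 June 2057 (6 days in).
That is not after 8 June 2057, so look at July 2057.
July 2057 starts on a Sunday, so its 1st Thursday is 5 July 2057 (4 days in).

5 July 2057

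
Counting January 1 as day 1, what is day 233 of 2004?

January has 31 days (233 − 31 = 202 remain).
February has 29 days (202 − 29 = 173 remain).
March has 31 days (173 − 31 = 142 remain).
April has 30 days (142 − 30 = 112 remain).
May has 31 days (112 − 31 = 81 remain).
June has 30 days (81 − 30 = 51 remain).
July has 31 days (51 − 31 = 20 remain).
20 into August → August 20.

August 20, 2004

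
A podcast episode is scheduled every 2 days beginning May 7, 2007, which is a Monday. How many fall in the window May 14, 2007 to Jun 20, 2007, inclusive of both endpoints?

19

Occurrences land 2·i days after May 7, 2007 for i = 0, 1, 2, …
May 14, 2007 is 7 days after the start; 7 ÷ 2 = 3 remainder 1; since the remainder is 1, round up to i = 4. First occurrence in the window: #5 on May 15, 2007 (4×2 = 8 days in).
Jun 20, 2007 is 44 days after the start; 44 ÷ 2 = 22 remainder 0. Last occurrence in the window: #23 on Jun 20, 2007.
Occurrences #5 through #23: 19 in total.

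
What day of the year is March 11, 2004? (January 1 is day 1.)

71

Days in months before March: 31 + 29 = 60.
Plus 11 days into March → day 71.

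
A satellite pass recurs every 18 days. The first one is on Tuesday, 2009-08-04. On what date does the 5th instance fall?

The 5th occurrence is 4 intervals after the first: 4 × 18 = 72 days after 2009-08-04.
August has 31 days — 27 days to the end of August leaves 45.
September has 30 days (15 left).
15 days into October → 2009-10-15.

2009-10-15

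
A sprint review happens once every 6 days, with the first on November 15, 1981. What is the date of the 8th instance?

December 27, 1981

The 8th occurrence is 7 intervals after the first: 7 × 6 = 42 days after November 15, 1981.
November has 30 days — 15 days to the end of November leaves 27.
27 days into December → December 27, 1981.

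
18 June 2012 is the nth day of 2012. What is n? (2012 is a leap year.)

170

Days in months before June: 31 + 29 + 31 + 30 + 31 = 152.
Plus 18 days into June → day 170.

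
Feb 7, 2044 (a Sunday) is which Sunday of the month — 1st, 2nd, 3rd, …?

Day 7 falls in week ⌈7/7⌉ of the month.
Days 1–7 hold the 1st Sunday, 8–14 the 2nd, 15–21 the 3rd, 22–28 the 4th, 29–31 the 5th.
7 is in the range for the 1st.

1st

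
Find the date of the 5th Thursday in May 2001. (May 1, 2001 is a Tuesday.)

May 31, 2001

May 2001 begins on a Tuesday, so the first Thursday is May 3 (2 days later).
The 5th Thursday is 4 weeks later: 3 + 28 = 31.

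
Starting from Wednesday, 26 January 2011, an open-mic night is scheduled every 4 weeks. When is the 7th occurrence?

The 7th occurrence is 6 intervals after the first: 6 × 28 = 168 days after 26 January 2011.
January has 31 days — 5 days to the end of January leaves 163.
February has 28 days (135 left).
March has 31 days (104 left).
April has 30 days (74 left).
May has 31 days (43 left).
June has 30 days (13 left).
13 days into July → 13 July 2011.

13 July 2011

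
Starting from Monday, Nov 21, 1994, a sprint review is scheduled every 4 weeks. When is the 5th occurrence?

The 5th occurrence is 4 intervals after the first: 4 × 28 = 112 days after Nov 21, 1994.
Nov has 30 days — 9 days to the end of Nov leaves 103.
Dec has 31 days (72 left).
Jan has 31 days (41 left).
Feb has 28 days (13 left).
13 days into Mar → Mar 13, 1995.

Mar 13, 1995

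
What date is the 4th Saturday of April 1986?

1986-04-26

The first Saturday of April 1986 is April 5.
The 4th Saturday is 3 weeks later: 5 + 21 = 26.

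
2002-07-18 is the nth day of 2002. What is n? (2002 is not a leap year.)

Days in months before July: 31 + 28 + 31 + 30 + 31 + 30 = 181.
Plus 18 days into July → day 199.

199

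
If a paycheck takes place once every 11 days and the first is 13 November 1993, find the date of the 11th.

The 11th occurrence is 10 intervals after the first: 10 × 11 = 110 days after 13 November 1993.
November has 30 days — 17 days to the end of November leaves 93.
December has 31 days (62 left).
January has 31 days (31 left).
February has 28 days (3 left).
3 days into March → 3 March 1994.

3 March 1994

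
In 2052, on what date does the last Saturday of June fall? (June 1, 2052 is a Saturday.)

June 29, 2052

June 2052 begins on a Saturday, so the first Saturday is June 1.
June 2052 has 30 days. Adding weeks: 1, 8, 15, 22, 29 — the last one ≤ 30 is the 29th.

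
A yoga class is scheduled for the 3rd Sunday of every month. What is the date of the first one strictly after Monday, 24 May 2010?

May 2010 starts on a Saturday; its first Sunday is the 2nd, so the 3rd Sunday is the 16th — 16 May 2010.
That is not after 24 May 2010, so look at June 2010.
June 2010 starts on a Tuesday; its first Sunday is the 6th, so the 3rd Sunday is the 20th — 20 June 2010.

20 June 2010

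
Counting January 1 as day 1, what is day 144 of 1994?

1994-05-24

January has 31 days (144 − 31 = 113 remain).
February has 28 days (113 − 28 = 85 remain).
March has 31 days (85 − 31 = 54 remain).
April has 30 days (54 − 30 = 24 remain).
24 into May → May 24.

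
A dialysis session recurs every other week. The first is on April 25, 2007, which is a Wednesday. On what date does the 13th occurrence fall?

The 13th occurrence is 12 intervals after the first: 12 × 14 = 168 days after April 25, 2007.
April has 30 days — 5 days to the end of April leaves 163.
May has 31 days (132 left).
June has 30 days (102 left).
July has 31 days (71 left).
August has 31 days (40 left).
September has 30 days (10 left).
10 days into October → October 10, 2007.

October 10, 2007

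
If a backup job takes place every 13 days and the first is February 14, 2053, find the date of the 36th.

May 15, 2054

The 36th occurrence is 35 intervals after the first: 35 × 13 = 455 days after February 14, 2053.
February has 28 days — 14 days to the end of February leaves 441.
From end of February to end of 2053 is 306 days (135 left).
January has 31 days (104 left).
February has 28 days (76 left).
March has 31 days (45 left).
April has 30 days (15 left).
15 days into May → May 15, 2054.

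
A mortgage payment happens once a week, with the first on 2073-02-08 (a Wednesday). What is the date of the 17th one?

2073-05-31

The 17th occurrence is 16 intervals after the first: 16 × 7 = 112 days after 2073-02-08.
February has 28 days — 20 days to the end of February leaves 92.
March has 31 days (61 left).
April has 30 days (31 left).
31 days into May → 2073-05-31.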